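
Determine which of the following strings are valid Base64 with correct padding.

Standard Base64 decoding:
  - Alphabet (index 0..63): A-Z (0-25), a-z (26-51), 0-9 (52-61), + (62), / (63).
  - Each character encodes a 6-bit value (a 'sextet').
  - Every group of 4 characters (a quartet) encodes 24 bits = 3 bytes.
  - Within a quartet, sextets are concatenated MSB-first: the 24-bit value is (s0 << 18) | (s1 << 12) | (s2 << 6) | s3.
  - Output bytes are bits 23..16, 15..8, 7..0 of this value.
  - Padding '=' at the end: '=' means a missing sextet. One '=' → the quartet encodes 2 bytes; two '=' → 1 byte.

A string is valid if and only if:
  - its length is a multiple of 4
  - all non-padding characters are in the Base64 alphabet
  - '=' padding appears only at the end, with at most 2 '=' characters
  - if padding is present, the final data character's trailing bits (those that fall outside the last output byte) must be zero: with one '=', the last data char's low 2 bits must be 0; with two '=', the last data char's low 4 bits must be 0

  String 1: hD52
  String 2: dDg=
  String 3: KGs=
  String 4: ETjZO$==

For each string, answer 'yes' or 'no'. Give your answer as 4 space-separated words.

Answer: yes yes yes no

Derivation:
String 1: 'hD52' → valid
String 2: 'dDg=' → valid
String 3: 'KGs=' → valid
String 4: 'ETjZO$==' → invalid (bad char(s): ['$'])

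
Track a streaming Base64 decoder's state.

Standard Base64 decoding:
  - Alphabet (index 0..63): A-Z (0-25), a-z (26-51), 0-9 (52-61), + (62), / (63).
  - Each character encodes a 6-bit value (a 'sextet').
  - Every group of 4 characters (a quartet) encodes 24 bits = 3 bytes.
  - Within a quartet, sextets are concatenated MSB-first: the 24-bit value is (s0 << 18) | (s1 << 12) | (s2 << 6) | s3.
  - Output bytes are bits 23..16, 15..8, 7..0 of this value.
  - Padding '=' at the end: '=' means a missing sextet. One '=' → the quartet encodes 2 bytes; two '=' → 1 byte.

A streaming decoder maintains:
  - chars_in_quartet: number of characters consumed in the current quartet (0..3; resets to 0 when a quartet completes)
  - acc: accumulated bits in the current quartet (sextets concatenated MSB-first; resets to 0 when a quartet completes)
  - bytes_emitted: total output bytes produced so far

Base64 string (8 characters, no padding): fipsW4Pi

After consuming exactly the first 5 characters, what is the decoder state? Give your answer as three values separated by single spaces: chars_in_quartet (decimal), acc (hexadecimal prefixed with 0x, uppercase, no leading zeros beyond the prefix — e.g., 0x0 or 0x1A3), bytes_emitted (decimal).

Answer: 1 0x16 3

Derivation:
After char 0 ('f'=31): chars_in_quartet=1 acc=0x1F bytes_emitted=0
After char 1 ('i'=34): chars_in_quartet=2 acc=0x7E2 bytes_emitted=0
After char 2 ('p'=41): chars_in_quartet=3 acc=0x1F8A9 bytes_emitted=0
After char 3 ('s'=44): chars_in_quartet=4 acc=0x7E2A6C -> emit 7E 2A 6C, reset; bytes_emitted=3
After char 4 ('W'=22): chars_in_quartet=1 acc=0x16 bytes_emitted=3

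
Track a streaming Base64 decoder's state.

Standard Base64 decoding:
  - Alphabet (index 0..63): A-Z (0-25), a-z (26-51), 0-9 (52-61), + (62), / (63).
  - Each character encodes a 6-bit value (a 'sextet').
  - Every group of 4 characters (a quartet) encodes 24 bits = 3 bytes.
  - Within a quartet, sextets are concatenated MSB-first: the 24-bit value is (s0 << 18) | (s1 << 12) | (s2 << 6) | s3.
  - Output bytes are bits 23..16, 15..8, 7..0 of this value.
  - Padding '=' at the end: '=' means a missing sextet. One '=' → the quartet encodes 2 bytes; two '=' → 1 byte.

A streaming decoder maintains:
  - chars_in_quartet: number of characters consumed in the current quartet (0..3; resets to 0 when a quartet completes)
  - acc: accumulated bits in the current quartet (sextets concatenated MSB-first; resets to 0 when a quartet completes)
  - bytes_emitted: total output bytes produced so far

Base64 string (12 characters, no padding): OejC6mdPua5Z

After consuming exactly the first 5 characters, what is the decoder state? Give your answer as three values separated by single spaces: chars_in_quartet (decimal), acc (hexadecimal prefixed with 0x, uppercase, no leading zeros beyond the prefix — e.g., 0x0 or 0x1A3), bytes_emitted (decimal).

Answer: 1 0x3A 3

Derivation:
After char 0 ('O'=14): chars_in_quartet=1 acc=0xE bytes_emitted=0
After char 1 ('e'=30): chars_in_quartet=2 acc=0x39E bytes_emitted=0
After char 2 ('j'=35): chars_in_quartet=3 acc=0xE7A3 bytes_emitted=0
After char 3 ('C'=2): chars_in_quartet=4 acc=0x39E8C2 -> emit 39 E8 C2, reset; bytes_emitted=3
After char 4 ('6'=58): chars_in_quartet=1 acc=0x3A bytes_emitted=3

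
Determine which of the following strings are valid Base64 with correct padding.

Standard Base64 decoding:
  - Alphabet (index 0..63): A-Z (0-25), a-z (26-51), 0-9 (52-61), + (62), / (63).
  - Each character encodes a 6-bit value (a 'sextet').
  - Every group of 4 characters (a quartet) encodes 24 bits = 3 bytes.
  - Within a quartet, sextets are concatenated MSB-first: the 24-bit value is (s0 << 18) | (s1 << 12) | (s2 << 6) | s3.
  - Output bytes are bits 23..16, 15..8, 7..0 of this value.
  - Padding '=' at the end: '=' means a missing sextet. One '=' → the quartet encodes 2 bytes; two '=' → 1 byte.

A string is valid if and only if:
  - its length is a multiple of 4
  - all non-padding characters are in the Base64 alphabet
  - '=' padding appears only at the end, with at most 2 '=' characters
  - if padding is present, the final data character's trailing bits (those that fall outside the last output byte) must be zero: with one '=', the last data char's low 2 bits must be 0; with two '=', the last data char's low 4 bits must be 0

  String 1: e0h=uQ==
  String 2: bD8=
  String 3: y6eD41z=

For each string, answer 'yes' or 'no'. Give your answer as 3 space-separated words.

Answer: no yes no

Derivation:
String 1: 'e0h=uQ==' → invalid (bad char(s): ['=']; '=' in middle)
String 2: 'bD8=' → valid
String 3: 'y6eD41z=' → invalid (bad trailing bits)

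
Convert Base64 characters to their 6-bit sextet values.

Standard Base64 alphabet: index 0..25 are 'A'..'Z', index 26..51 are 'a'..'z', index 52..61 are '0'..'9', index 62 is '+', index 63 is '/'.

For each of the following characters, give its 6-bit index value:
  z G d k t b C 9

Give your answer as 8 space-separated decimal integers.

'z': a..z range, 26 + ord('z') − ord('a') = 51
'G': A..Z range, ord('G') − ord('A') = 6
'd': a..z range, 26 + ord('d') − ord('a') = 29
'k': a..z range, 26 + ord('k') − ord('a') = 36
't': a..z range, 26 + ord('t') − ord('a') = 45
'b': a..z range, 26 + ord('b') − ord('a') = 27
'C': A..Z range, ord('C') − ord('A') = 2
'9': 0..9 range, 52 + ord('9') − ord('0') = 61

Answer: 51 6 29 36 45 27 2 61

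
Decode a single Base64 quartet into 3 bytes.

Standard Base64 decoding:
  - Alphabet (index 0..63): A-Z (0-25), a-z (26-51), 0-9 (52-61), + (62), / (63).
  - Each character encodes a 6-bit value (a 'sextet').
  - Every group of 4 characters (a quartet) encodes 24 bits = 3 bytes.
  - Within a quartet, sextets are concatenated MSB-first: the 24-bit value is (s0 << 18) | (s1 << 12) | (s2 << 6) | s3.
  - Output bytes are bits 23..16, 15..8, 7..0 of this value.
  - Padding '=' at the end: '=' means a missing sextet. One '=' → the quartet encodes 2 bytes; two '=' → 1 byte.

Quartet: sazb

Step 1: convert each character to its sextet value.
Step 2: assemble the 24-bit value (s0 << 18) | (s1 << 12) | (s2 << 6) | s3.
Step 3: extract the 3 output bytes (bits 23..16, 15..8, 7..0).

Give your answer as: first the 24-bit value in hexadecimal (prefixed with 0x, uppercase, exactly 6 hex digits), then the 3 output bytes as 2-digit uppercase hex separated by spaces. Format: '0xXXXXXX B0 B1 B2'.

Answer: 0xB1ACDB B1 AC DB

Derivation:
Sextets: s=44, a=26, z=51, b=27
24-bit: (44<<18) | (26<<12) | (51<<6) | 27
      = 0xB00000 | 0x01A000 | 0x000CC0 | 0x00001B
      = 0xB1ACDB
Bytes: (v>>16)&0xFF=B1, (v>>8)&0xFF=AC, v&0xFF=DB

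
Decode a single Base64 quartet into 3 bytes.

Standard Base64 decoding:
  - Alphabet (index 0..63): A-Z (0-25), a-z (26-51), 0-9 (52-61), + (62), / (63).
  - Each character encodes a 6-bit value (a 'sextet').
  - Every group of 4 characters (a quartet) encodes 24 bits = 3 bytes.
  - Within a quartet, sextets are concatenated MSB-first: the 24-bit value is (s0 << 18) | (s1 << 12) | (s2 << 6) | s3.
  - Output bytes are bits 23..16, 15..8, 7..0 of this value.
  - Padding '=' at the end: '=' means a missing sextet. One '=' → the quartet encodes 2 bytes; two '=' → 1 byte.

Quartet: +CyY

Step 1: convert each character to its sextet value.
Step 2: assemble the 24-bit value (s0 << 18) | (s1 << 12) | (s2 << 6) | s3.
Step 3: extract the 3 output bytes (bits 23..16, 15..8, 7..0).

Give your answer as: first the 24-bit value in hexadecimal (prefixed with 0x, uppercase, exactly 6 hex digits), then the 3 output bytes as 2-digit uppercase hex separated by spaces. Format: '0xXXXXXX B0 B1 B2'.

Answer: 0xF82C98 F8 2C 98

Derivation:
Sextets: +=62, C=2, y=50, Y=24
24-bit: (62<<18) | (2<<12) | (50<<6) | 24
      = 0xF80000 | 0x002000 | 0x000C80 | 0x000018
      = 0xF82C98
Bytes: (v>>16)&0xFF=F8, (v>>8)&0xFF=2C, v&0xFF=98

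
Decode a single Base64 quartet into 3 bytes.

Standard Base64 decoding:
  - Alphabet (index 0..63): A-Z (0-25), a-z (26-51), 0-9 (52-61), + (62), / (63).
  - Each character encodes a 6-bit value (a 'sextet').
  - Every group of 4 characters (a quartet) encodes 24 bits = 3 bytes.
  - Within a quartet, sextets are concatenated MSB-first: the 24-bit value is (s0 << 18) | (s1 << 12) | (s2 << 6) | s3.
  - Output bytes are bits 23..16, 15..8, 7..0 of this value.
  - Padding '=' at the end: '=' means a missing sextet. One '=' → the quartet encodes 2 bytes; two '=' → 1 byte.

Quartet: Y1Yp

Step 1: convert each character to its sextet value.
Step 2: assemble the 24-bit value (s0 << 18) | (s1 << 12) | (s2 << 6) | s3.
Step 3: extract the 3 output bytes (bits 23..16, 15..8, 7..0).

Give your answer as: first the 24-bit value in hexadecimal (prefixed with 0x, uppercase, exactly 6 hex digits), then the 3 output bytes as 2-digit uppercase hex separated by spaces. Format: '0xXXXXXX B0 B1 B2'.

Answer: 0x635629 63 56 29

Derivation:
Sextets: Y=24, 1=53, Y=24, p=41
24-bit: (24<<18) | (53<<12) | (24<<6) | 41
      = 0x600000 | 0x035000 | 0x000600 | 0x000029
      = 0x635629
Bytes: (v>>16)&0xFF=63, (v>>8)&0xFF=56, v&0xFF=29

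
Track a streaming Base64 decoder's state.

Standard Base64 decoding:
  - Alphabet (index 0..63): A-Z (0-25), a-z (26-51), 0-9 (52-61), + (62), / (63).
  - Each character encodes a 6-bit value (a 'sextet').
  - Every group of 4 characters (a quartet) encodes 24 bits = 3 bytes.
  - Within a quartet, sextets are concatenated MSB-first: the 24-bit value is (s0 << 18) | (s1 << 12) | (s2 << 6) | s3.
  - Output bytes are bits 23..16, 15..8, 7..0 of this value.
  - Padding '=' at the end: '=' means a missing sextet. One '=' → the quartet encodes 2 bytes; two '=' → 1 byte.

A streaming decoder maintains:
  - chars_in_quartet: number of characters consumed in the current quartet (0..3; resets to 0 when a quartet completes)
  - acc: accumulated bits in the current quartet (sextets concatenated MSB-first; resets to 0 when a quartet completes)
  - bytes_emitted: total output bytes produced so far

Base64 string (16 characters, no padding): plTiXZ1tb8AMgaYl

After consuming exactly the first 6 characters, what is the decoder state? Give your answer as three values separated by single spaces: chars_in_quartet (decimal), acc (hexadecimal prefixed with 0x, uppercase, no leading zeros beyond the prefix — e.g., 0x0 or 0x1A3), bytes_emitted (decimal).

Answer: 2 0x5D9 3

Derivation:
After char 0 ('p'=41): chars_in_quartet=1 acc=0x29 bytes_emitted=0
After char 1 ('l'=37): chars_in_quartet=2 acc=0xA65 bytes_emitted=0
After char 2 ('T'=19): chars_in_quartet=3 acc=0x29953 bytes_emitted=0
After char 3 ('i'=34): chars_in_quartet=4 acc=0xA654E2 -> emit A6 54 E2, reset; bytes_emitted=3
After char 4 ('X'=23): chars_in_quartet=1 acc=0x17 bytes_emitted=3
After char 5 ('Z'=25): chars_in_quartet=2 acc=0x5D9 bytes_emitted=3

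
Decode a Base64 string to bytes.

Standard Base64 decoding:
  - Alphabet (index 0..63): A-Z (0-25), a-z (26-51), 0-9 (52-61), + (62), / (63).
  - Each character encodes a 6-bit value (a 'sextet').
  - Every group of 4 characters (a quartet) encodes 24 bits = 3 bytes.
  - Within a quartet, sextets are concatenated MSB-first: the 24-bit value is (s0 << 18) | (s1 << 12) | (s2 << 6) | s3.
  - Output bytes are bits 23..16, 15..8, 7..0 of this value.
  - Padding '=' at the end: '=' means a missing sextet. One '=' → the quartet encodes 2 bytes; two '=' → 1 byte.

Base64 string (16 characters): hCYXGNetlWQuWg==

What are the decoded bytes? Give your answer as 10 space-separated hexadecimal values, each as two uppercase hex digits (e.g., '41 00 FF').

After char 0 ('h'=33): chars_in_quartet=1 acc=0x21 bytes_emitted=0
After char 1 ('C'=2): chars_in_quartet=2 acc=0x842 bytes_emitted=0
After char 2 ('Y'=24): chars_in_quartet=3 acc=0x21098 bytes_emitted=0
After char 3 ('X'=23): chars_in_quartet=4 acc=0x842617 -> emit 84 26 17, reset; bytes_emitted=3
After char 4 ('G'=6): chars_in_quartet=1 acc=0x6 bytes_emitted=3
After char 5 ('N'=13): chars_in_quartet=2 acc=0x18D bytes_emitted=3
After char 6 ('e'=30): chars_in_quartet=3 acc=0x635E bytes_emitted=3
After char 7 ('t'=45): chars_in_quartet=4 acc=0x18D7AD -> emit 18 D7 AD, reset; bytes_emitted=6
After char 8 ('l'=37): chars_in_quartet=1 acc=0x25 bytes_emitted=6
After char 9 ('W'=22): chars_in_quartet=2 acc=0x956 bytes_emitted=6
After char 10 ('Q'=16): chars_in_quartet=3 acc=0x25590 bytes_emitted=6
After char 11 ('u'=46): chars_in_quartet=4 acc=0x95642E -> emit 95 64 2E, reset; bytes_emitted=9
After char 12 ('W'=22): chars_in_quartet=1 acc=0x16 bytes_emitted=9
After char 13 ('g'=32): chars_in_quartet=2 acc=0x5A0 bytes_emitted=9
Padding '==': partial quartet acc=0x5A0 -> emit 5A; bytes_emitted=10

Answer: 84 26 17 18 D7 AD 95 64 2E 5A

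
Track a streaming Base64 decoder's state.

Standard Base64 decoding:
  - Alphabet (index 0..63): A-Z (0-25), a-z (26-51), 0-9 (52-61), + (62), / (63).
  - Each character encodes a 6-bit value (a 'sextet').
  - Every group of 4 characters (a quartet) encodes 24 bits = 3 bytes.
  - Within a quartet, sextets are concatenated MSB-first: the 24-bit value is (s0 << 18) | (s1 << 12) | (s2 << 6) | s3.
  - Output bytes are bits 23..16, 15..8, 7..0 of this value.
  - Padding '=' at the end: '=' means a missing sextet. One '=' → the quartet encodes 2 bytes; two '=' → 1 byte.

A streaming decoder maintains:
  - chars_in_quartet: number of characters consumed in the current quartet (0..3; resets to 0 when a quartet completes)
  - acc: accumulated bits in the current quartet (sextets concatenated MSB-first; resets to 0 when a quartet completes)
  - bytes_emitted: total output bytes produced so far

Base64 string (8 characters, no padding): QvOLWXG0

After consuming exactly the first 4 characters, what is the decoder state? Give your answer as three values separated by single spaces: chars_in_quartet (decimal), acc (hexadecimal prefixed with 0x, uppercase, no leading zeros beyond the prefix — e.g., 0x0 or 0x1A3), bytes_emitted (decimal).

After char 0 ('Q'=16): chars_in_quartet=1 acc=0x10 bytes_emitted=0
After char 1 ('v'=47): chars_in_quartet=2 acc=0x42F bytes_emitted=0
After char 2 ('O'=14): chars_in_quartet=3 acc=0x10BCE bytes_emitted=0
After char 3 ('L'=11): chars_in_quartet=4 acc=0x42F38B -> emit 42 F3 8B, reset; bytes_emitted=3

Answer: 0 0x0 3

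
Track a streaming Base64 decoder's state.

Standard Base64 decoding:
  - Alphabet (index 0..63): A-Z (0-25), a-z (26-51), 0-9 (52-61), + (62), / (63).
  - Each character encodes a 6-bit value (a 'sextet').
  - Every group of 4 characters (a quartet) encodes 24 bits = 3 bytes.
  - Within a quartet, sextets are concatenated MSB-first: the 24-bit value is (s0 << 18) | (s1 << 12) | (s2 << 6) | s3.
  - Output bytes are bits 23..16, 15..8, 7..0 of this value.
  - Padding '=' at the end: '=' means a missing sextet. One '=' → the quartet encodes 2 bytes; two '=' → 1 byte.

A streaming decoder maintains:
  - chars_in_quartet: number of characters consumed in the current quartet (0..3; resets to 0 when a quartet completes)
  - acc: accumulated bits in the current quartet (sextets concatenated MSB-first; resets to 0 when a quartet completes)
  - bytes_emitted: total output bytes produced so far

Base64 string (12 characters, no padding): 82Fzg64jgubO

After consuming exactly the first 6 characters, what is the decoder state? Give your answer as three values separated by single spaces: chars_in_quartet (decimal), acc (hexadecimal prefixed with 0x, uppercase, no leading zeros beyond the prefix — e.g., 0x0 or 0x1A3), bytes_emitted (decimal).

After char 0 ('8'=60): chars_in_quartet=1 acc=0x3C bytes_emitted=0
After char 1 ('2'=54): chars_in_quartet=2 acc=0xF36 bytes_emitted=0
After char 2 ('F'=5): chars_in_quartet=3 acc=0x3CD85 bytes_emitted=0
After char 3 ('z'=51): chars_in_quartet=4 acc=0xF36173 -> emit F3 61 73, reset; bytes_emitted=3
After char 4 ('g'=32): chars_in_quartet=1 acc=0x20 bytes_emitted=3
After char 5 ('6'=58): chars_in_quartet=2 acc=0x83A bytes_emitted=3

Answer: 2 0x83A 3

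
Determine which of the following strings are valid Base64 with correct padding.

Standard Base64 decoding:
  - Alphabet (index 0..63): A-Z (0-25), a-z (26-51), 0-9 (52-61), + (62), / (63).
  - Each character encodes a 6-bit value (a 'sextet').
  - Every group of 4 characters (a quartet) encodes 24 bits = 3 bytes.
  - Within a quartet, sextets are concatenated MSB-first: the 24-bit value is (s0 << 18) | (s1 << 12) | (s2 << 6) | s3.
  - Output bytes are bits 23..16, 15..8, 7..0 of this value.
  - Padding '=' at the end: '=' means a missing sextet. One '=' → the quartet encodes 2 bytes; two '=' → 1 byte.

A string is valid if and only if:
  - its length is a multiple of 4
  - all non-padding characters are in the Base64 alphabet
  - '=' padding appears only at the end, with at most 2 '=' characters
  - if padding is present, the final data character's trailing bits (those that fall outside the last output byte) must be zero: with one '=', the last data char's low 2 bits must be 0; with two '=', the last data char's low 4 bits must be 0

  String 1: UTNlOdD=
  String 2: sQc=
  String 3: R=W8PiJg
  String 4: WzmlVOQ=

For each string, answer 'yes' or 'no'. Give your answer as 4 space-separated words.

String 1: 'UTNlOdD=' → invalid (bad trailing bits)
String 2: 'sQc=' → valid
String 3: 'R=W8PiJg' → invalid (bad char(s): ['=']; '=' in middle)
String 4: 'WzmlVOQ=' → valid

Answer: no yes no yes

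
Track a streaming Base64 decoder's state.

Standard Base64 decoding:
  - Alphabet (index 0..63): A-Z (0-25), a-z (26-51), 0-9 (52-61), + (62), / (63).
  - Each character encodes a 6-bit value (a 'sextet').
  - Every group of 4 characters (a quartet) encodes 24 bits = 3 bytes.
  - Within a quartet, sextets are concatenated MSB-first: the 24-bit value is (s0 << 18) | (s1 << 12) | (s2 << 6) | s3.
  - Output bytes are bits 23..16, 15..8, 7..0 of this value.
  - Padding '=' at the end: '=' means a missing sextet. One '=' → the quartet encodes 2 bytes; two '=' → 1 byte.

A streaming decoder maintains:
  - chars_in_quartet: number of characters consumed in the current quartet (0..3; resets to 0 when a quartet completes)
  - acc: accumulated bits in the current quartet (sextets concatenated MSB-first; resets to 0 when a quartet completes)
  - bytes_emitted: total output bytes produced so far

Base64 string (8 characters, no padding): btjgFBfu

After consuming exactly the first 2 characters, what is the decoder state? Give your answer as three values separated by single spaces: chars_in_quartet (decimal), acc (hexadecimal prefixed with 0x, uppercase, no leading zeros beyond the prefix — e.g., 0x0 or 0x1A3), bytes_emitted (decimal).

Answer: 2 0x6ED 0

Derivation:
After char 0 ('b'=27): chars_in_quartet=1 acc=0x1B bytes_emitted=0
After char 1 ('t'=45): chars_in_quartet=2 acc=0x6ED bytes_emitted=0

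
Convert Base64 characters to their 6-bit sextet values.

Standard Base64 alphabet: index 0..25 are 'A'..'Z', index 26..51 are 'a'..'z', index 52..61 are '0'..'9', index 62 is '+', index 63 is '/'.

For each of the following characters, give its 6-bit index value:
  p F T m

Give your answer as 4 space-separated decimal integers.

Answer: 41 5 19 38

Derivation:
'p': a..z range, 26 + ord('p') − ord('a') = 41
'F': A..Z range, ord('F') − ord('A') = 5
'T': A..Z range, ord('T') − ord('A') = 19
'm': a..z range, 26 + ord('m') − ord('a') = 38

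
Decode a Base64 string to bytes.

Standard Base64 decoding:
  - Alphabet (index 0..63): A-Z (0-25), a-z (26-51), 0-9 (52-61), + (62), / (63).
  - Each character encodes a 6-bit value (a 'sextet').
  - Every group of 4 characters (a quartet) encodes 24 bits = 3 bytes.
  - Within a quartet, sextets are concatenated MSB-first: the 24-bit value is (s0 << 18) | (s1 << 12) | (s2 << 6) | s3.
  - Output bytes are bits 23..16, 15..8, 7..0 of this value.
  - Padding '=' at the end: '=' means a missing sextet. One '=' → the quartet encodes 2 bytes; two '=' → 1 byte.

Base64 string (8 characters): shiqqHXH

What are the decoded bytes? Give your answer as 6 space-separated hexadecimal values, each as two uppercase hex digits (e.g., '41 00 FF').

After char 0 ('s'=44): chars_in_quartet=1 acc=0x2C bytes_emitted=0
After char 1 ('h'=33): chars_in_quartet=2 acc=0xB21 bytes_emitted=0
After char 2 ('i'=34): chars_in_quartet=3 acc=0x2C862 bytes_emitted=0
After char 3 ('q'=42): chars_in_quartet=4 acc=0xB218AA -> emit B2 18 AA, reset; bytes_emitted=3
After char 4 ('q'=42): chars_in_quartet=1 acc=0x2A bytes_emitted=3
After char 5 ('H'=7): chars_in_quartet=2 acc=0xA87 bytes_emitted=3
After char 6 ('X'=23): chars_in_quartet=3 acc=0x2A1D7 bytes_emitted=3
After char 7 ('H'=7): chars_in_quartet=4 acc=0xA875C7 -> emit A8 75 C7, reset; bytes_emitted=6

Answer: B2 18 AA A8 75 C7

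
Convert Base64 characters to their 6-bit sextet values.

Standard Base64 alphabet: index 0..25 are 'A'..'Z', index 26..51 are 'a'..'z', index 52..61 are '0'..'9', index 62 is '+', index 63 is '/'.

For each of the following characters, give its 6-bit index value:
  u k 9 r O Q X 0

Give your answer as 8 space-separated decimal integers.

'u': a..z range, 26 + ord('u') − ord('a') = 46
'k': a..z range, 26 + ord('k') − ord('a') = 36
'9': 0..9 range, 52 + ord('9') − ord('0') = 61
'r': a..z range, 26 + ord('r') − ord('a') = 43
'O': A..Z range, ord('O') − ord('A') = 14
'Q': A..Z range, ord('Q') − ord('A') = 16
'X': A..Z range, ord('X') − ord('A') = 23
'0': 0..9 range, 52 + ord('0') − ord('0') = 52

Answer: 46 36 61 43 14 16 23 52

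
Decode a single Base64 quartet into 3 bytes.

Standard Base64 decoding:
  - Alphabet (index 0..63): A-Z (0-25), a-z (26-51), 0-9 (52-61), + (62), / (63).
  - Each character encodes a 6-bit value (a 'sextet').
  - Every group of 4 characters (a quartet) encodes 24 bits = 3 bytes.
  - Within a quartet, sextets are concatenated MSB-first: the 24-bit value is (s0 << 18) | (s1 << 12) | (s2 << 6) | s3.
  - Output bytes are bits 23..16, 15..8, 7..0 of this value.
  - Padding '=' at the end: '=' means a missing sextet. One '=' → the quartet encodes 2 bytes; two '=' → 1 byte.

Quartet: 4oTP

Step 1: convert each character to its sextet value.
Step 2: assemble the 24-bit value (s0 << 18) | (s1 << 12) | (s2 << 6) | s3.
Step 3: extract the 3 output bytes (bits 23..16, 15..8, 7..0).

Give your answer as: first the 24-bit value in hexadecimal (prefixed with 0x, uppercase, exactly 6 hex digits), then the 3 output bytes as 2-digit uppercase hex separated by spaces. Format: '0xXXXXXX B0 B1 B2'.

Answer: 0xE284CF E2 84 CF

Derivation:
Sextets: 4=56, o=40, T=19, P=15
24-bit: (56<<18) | (40<<12) | (19<<6) | 15
      = 0xE00000 | 0x028000 | 0x0004C0 | 0x00000F
      = 0xE284CF
Bytes: (v>>16)&0xFF=E2, (v>>8)&0xFF=84, v&0xFF=CF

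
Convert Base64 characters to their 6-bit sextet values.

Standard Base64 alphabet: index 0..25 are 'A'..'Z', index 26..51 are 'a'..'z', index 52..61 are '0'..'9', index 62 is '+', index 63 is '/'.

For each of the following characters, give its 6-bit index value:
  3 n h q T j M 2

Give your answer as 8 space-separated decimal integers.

Answer: 55 39 33 42 19 35 12 54

Derivation:
'3': 0..9 range, 52 + ord('3') − ord('0') = 55
'n': a..z range, 26 + ord('n') − ord('a') = 39
'h': a..z range, 26 + ord('h') − ord('a') = 33
'q': a..z range, 26 + ord('q') − ord('a') = 42
'T': A..Z range, ord('T') − ord('A') = 19
'j': a..z range, 26 + ord('j') − ord('a') = 35
'M': A..Z range, ord('M') − ord('A') = 12
'2': 0..9 range, 52 + ord('2') − ord('0') = 54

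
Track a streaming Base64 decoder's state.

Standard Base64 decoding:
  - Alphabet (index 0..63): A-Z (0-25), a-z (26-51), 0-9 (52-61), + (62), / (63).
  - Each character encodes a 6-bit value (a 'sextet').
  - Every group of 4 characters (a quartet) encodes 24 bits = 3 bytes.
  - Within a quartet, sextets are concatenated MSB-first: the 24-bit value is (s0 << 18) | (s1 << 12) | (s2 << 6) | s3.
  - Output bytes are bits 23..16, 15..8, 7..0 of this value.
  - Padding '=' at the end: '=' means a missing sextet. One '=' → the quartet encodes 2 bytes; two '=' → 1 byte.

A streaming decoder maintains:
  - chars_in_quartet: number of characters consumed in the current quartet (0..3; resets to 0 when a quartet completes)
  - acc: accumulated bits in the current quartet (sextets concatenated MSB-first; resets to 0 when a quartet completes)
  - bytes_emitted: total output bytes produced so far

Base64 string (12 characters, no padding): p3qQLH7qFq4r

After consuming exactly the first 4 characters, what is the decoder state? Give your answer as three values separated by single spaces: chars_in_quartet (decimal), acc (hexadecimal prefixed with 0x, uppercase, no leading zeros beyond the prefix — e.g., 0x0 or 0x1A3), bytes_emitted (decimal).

Answer: 0 0x0 3

Derivation:
After char 0 ('p'=41): chars_in_quartet=1 acc=0x29 bytes_emitted=0
After char 1 ('3'=55): chars_in_quartet=2 acc=0xA77 bytes_emitted=0
After char 2 ('q'=42): chars_in_quartet=3 acc=0x29DEA bytes_emitted=0
After char 3 ('Q'=16): chars_in_quartet=4 acc=0xA77A90 -> emit A7 7A 90, reset; bytes_emitted=3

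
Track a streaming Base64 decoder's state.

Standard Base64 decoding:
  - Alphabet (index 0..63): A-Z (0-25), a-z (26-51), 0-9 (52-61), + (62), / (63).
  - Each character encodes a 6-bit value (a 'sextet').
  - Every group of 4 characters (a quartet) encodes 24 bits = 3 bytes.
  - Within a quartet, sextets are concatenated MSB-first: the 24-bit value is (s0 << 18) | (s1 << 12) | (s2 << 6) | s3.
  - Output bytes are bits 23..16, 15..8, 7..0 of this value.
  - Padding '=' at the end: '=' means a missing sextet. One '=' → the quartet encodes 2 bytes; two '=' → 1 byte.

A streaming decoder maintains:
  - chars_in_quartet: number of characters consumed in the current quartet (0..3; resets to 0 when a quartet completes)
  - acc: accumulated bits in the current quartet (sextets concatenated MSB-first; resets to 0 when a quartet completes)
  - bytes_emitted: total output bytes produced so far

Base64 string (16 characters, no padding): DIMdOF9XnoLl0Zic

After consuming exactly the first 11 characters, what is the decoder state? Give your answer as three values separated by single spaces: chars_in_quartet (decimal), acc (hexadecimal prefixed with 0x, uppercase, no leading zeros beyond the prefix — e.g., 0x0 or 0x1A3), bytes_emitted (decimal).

Answer: 3 0x27A0B 6

Derivation:
After char 0 ('D'=3): chars_in_quartet=1 acc=0x3 bytes_emitted=0
After char 1 ('I'=8): chars_in_quartet=2 acc=0xC8 bytes_emitted=0
After char 2 ('M'=12): chars_in_quartet=3 acc=0x320C bytes_emitted=0
After char 3 ('d'=29): chars_in_quartet=4 acc=0xC831D -> emit 0C 83 1D, reset; bytes_emitted=3
After char 4 ('O'=14): chars_in_quartet=1 acc=0xE bytes_emitted=3
After char 5 ('F'=5): chars_in_quartet=2 acc=0x385 bytes_emitted=3
After char 6 ('9'=61): chars_in_quartet=3 acc=0xE17D bytes_emitted=3
After char 7 ('X'=23): chars_in_quartet=4 acc=0x385F57 -> emit 38 5F 57, reset; bytes_emitted=6
After char 8 ('n'=39): chars_in_quartet=1 acc=0x27 bytes_emitted=6
After char 9 ('o'=40): chars_in_quartet=2 acc=0x9E8 bytes_emitted=6
After char 10 ('L'=11): chars_in_quartet=3 acc=0x27A0B bytes_emitted=6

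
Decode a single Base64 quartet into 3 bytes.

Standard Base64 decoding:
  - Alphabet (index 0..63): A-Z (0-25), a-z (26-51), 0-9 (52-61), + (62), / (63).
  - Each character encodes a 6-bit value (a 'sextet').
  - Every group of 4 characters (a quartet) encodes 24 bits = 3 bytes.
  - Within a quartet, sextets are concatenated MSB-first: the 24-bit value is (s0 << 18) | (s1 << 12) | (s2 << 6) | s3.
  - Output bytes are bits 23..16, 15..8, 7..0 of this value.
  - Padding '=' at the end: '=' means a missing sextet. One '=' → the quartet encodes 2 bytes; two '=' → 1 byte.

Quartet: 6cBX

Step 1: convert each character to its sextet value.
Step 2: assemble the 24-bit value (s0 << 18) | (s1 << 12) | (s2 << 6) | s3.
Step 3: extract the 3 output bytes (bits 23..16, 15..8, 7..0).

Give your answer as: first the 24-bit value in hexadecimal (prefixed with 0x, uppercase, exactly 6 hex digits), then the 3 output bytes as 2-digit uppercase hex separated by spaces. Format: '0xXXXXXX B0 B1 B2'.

Answer: 0xE9C057 E9 C0 57

Derivation:
Sextets: 6=58, c=28, B=1, X=23
24-bit: (58<<18) | (28<<12) | (1<<6) | 23
      = 0xE80000 | 0x01C000 | 0x000040 | 0x000017
      = 0xE9C057
Bytes: (v>>16)&0xFF=E9, (v>>8)&0xFF=C0, v&0xFF=57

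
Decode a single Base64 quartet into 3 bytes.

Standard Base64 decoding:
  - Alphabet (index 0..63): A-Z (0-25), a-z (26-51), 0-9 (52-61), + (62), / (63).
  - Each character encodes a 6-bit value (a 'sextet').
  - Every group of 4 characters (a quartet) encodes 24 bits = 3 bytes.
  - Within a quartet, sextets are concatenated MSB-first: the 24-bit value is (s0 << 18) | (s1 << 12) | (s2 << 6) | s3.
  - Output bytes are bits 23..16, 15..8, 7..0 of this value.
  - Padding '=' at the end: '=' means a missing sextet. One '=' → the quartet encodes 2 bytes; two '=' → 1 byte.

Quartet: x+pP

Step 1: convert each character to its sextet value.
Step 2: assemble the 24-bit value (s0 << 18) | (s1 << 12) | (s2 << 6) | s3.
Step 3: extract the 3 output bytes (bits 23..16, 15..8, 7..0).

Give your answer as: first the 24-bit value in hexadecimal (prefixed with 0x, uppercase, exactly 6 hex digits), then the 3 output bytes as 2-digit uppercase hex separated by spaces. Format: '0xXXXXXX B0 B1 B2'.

Sextets: x=49, +=62, p=41, P=15
24-bit: (49<<18) | (62<<12) | (41<<6) | 15
      = 0xC40000 | 0x03E000 | 0x000A40 | 0x00000F
      = 0xC7EA4F
Bytes: (v>>16)&0xFF=C7, (v>>8)&0xFF=EA, v&0xFF=4F

Answer: 0xC7EA4F C7 EA 4F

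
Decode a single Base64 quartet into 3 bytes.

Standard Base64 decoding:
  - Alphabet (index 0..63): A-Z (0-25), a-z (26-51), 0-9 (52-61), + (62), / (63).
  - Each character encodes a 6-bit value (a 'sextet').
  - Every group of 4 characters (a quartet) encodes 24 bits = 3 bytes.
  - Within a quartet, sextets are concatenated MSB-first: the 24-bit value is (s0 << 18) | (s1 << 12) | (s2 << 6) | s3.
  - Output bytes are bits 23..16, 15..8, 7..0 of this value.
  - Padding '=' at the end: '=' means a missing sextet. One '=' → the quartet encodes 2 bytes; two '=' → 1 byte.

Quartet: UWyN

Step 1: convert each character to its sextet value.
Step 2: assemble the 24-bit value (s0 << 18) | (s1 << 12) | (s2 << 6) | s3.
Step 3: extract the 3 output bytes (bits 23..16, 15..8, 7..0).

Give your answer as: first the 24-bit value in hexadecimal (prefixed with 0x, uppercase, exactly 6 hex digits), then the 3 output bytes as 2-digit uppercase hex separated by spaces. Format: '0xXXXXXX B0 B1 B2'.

Sextets: U=20, W=22, y=50, N=13
24-bit: (20<<18) | (22<<12) | (50<<6) | 13
      = 0x500000 | 0x016000 | 0x000C80 | 0x00000D
      = 0x516C8D
Bytes: (v>>16)&0xFF=51, (v>>8)&0xFF=6C, v&0xFF=8D

Answer: 0x516C8D 51 6C 8D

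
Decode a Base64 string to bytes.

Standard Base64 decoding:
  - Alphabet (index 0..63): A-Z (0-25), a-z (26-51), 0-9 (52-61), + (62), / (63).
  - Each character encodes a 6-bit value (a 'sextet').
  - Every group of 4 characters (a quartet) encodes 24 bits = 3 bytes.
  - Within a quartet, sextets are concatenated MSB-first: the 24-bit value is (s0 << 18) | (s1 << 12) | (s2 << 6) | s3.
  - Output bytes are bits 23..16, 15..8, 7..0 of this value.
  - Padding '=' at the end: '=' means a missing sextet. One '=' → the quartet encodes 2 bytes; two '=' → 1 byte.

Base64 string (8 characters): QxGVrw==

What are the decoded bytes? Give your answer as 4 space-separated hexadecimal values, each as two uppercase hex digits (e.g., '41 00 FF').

After char 0 ('Q'=16): chars_in_quartet=1 acc=0x10 bytes_emitted=0
After char 1 ('x'=49): chars_in_quartet=2 acc=0x431 bytes_emitted=0
After char 2 ('G'=6): chars_in_quartet=3 acc=0x10C46 bytes_emitted=0
After char 3 ('V'=21): chars_in_quartet=4 acc=0x431195 -> emit 43 11 95, reset; bytes_emitted=3
After char 4 ('r'=43): chars_in_quartet=1 acc=0x2B bytes_emitted=3
After char 5 ('w'=48): chars_in_quartet=2 acc=0xAF0 bytes_emitted=3
Padding '==': partial quartet acc=0xAF0 -> emit AF; bytes_emitted=4

Answer: 43 11 95 AF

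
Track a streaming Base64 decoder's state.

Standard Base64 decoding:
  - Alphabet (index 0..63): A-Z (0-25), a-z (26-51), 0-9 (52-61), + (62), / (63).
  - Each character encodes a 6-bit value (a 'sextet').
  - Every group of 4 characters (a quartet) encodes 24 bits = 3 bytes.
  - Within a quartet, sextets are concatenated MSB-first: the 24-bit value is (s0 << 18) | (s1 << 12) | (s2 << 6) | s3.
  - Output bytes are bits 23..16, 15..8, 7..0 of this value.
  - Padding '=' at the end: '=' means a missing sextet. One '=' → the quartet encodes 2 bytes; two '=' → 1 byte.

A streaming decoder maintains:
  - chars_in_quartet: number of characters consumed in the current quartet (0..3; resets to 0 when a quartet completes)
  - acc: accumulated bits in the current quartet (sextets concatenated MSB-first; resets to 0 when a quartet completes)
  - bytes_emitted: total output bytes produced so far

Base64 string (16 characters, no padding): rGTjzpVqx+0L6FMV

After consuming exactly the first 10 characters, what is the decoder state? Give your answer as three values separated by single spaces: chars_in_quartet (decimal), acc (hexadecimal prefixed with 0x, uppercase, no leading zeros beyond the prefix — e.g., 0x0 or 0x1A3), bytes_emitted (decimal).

Answer: 2 0xC7E 6

Derivation:
After char 0 ('r'=43): chars_in_quartet=1 acc=0x2B bytes_emitted=0
After char 1 ('G'=6): chars_in_quartet=2 acc=0xAC6 bytes_emitted=0
After char 2 ('T'=19): chars_in_quartet=3 acc=0x2B193 bytes_emitted=0
After char 3 ('j'=35): chars_in_quartet=4 acc=0xAC64E3 -> emit AC 64 E3, reset; bytes_emitted=3
After char 4 ('z'=51): chars_in_quartet=1 acc=0x33 bytes_emitted=3
After char 5 ('p'=41): chars_in_quartet=2 acc=0xCE9 bytes_emitted=3
After char 6 ('V'=21): chars_in_quartet=3 acc=0x33A55 bytes_emitted=3
After char 7 ('q'=42): chars_in_quartet=4 acc=0xCE956A -> emit CE 95 6A, reset; bytes_emitted=6
After char 8 ('x'=49): chars_in_quartet=1 acc=0x31 bytes_emitted=6
After char 9 ('+'=62): chars_in_quartet=2 acc=0xC7E bytes_emitted=6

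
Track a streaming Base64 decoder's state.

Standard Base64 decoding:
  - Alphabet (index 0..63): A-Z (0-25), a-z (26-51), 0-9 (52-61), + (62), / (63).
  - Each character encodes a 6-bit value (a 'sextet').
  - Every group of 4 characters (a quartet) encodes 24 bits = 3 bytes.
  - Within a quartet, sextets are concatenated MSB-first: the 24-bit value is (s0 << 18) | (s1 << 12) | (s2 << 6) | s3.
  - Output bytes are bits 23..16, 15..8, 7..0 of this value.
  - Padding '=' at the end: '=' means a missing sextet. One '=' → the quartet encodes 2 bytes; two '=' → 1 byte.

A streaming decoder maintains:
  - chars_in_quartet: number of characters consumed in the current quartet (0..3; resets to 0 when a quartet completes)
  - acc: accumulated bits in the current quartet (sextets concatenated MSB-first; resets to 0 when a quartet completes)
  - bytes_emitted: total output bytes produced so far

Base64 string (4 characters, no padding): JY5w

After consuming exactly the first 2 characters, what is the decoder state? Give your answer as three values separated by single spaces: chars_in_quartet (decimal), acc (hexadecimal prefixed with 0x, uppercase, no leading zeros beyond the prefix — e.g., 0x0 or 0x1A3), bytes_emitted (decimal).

Answer: 2 0x258 0

Derivation:
After char 0 ('J'=9): chars_in_quartet=1 acc=0x9 bytes_emitted=0
After char 1 ('Y'=24): chars_in_quartet=2 acc=0x258 bytes_emitted=0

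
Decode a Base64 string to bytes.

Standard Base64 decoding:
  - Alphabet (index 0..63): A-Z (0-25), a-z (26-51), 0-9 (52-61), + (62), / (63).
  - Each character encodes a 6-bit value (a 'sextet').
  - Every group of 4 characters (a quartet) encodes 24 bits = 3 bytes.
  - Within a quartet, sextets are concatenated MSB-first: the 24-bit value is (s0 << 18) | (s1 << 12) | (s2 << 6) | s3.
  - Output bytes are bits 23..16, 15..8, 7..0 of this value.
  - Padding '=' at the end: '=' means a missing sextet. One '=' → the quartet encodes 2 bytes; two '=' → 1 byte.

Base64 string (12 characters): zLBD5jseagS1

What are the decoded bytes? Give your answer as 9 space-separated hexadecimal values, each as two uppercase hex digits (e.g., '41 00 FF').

Answer: CC B0 43 E6 3B 1E 6A 04 B5

Derivation:
After char 0 ('z'=51): chars_in_quartet=1 acc=0x33 bytes_emitted=0
After char 1 ('L'=11): chars_in_quartet=2 acc=0xCCB bytes_emitted=0
After char 2 ('B'=1): chars_in_quartet=3 acc=0x332C1 bytes_emitted=0
After char 3 ('D'=3): chars_in_quartet=4 acc=0xCCB043 -> emit CC B0 43, reset; bytes_emitted=3
After char 4 ('5'=57): chars_in_quartet=1 acc=0x39 bytes_emitted=3
After char 5 ('j'=35): chars_in_quartet=2 acc=0xE63 bytes_emitted=3
After char 6 ('s'=44): chars_in_quartet=3 acc=0x398EC bytes_emitted=3
After char 7 ('e'=30): chars_in_quartet=4 acc=0xE63B1E -> emit E6 3B 1E, reset; bytes_emitted=6
After char 8 ('a'=26): chars_in_quartet=1 acc=0x1A bytes_emitted=6
After char 9 ('g'=32): chars_in_quartet=2 acc=0x6A0 bytes_emitted=6
After char 10 ('S'=18): chars_in_quartet=3 acc=0x1A812 bytes_emitted=6
After char 11 ('1'=53): chars_in_quartet=4 acc=0x6A04B5 -> emit 6A 04 B5, reset; bytes_emitted=9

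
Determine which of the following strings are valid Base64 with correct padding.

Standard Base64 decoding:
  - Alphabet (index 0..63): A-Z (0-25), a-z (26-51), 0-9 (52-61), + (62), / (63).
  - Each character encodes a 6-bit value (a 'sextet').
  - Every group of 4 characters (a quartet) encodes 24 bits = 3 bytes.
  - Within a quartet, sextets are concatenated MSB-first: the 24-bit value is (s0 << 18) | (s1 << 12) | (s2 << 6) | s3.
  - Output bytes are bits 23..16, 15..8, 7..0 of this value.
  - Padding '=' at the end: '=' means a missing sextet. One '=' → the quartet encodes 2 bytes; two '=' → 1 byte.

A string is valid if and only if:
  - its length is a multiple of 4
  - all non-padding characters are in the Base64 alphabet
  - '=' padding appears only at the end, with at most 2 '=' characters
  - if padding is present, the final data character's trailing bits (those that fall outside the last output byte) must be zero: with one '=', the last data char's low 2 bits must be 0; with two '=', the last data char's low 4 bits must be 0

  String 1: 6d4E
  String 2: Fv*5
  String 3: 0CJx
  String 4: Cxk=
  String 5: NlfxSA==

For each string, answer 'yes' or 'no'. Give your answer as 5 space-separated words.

Answer: yes no yes yes yes

Derivation:
String 1: '6d4E' → valid
String 2: 'Fv*5' → invalid (bad char(s): ['*'])
String 3: '0CJx' → valid
String 4: 'Cxk=' → valid
String 5: 'NlfxSA==' → valid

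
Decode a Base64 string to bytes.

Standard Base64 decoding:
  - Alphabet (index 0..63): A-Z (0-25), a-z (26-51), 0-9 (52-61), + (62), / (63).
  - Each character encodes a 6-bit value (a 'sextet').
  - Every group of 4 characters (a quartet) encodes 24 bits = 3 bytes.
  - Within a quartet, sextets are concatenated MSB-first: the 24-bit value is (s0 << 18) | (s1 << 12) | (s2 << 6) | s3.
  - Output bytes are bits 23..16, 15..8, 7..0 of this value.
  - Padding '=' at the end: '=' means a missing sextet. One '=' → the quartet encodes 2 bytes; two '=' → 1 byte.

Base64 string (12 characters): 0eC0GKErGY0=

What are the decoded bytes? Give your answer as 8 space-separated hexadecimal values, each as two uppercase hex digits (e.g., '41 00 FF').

Answer: D1 E0 B4 18 A1 2B 19 8D

Derivation:
After char 0 ('0'=52): chars_in_quartet=1 acc=0x34 bytes_emitted=0
After char 1 ('e'=30): chars_in_quartet=2 acc=0xD1E bytes_emitted=0
After char 2 ('C'=2): chars_in_quartet=3 acc=0x34782 bytes_emitted=0
After char 3 ('0'=52): chars_in_quartet=4 acc=0xD1E0B4 -> emit D1 E0 B4, reset; bytes_emitted=3
After char 4 ('G'=6): chars_in_quartet=1 acc=0x6 bytes_emitted=3
After char 5 ('K'=10): chars_in_quartet=2 acc=0x18A bytes_emitted=3
After char 6 ('E'=4): chars_in_quartet=3 acc=0x6284 bytes_emitted=3
After char 7 ('r'=43): chars_in_quartet=4 acc=0x18A12B -> emit 18 A1 2B, reset; bytes_emitted=6
After char 8 ('G'=6): chars_in_quartet=1 acc=0x6 bytes_emitted=6
After char 9 ('Y'=24): chars_in_quartet=2 acc=0x198 bytes_emitted=6
After char 10 ('0'=52): chars_in_quartet=3 acc=0x6634 bytes_emitted=6
Padding '=': partial quartet acc=0x6634 -> emit 19 8D; bytes_emitted=8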